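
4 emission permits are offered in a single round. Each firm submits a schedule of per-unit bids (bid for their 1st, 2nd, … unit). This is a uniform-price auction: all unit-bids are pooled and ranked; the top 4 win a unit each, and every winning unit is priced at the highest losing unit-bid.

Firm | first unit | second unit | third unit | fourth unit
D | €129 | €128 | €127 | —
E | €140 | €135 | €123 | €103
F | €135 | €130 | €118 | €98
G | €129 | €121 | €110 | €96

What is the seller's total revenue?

Pooled unit-bids ranked (top 4): 140 (E-1), 135 (E-2), 135 (F-1), 130 (F-2)
First bid not allocated: €129.
Allocation: E 2, F 2. Every unit priced at €129.
Revenue = 4 × 129 = €516.

Total revenue: €516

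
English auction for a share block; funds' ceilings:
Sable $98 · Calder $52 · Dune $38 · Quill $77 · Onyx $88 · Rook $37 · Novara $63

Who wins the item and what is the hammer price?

Sable wins at $88

Sorting limits: 98 (Sable) > 88 (Onyx) > 77 (Quill) > 63 (Novara) > 52 (Calder) > 38 (Dune) > …
Once the price passes $88, only Sable is left; the hammer falls at Onyx's limit of $88.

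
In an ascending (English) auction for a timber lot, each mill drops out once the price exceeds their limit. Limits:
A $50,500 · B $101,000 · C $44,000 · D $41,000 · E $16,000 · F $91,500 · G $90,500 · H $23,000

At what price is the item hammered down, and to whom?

Limits ranked: 101,000 (B) > 91,500 (F) > 90,500 (G) > 50,500 (A) > 44,000 (C) > 41,000 (D) > …
Once the price passes $91,500, only B is left; the hammer falls at F's limit of $91,500.

B wins at $91,500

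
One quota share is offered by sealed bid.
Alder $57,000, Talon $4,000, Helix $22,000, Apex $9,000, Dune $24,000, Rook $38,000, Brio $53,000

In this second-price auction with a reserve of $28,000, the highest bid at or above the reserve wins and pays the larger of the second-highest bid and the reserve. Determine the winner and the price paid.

Alder pays $53,000

Bids in order: 57,000 (Alder) > 53,000 (Brio) > 38,000 (Rook) > 24,000 (Dune) > 22,000 (Helix) > 9,000 (Apex) > …
Alder has the top bid at or above the reserve ($57,000).
max(second-highest $53,000, reserve $28,000) = $53,000; the reserve does not bind.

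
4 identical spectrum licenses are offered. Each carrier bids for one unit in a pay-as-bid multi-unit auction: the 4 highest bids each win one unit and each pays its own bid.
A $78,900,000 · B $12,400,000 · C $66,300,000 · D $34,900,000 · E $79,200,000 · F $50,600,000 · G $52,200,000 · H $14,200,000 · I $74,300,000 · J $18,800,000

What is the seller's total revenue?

Bids ranked high→low: 79,200,000 (E), 78,900,000 (A), 74,300,000 (I), 66,300,000 (C), 52,200,000 (G), 50,600,000 (F), …
The 4 highest are E, A, I, C.
Total revenue = 79,200,000 + 78,900,000 + 74,300,000 + 66,300,000 = $298,700,000.

Total revenue: $298,700,000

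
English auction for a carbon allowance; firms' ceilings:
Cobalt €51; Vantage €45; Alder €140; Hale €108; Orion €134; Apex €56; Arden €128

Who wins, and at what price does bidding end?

Alder wins at €134

Limits ranked: 140 (Alder) > 134 (Orion) > 128 (Arden) > 108 (Hale) > 56 (Apex) > 51 (Cobalt) > …
Orion is the last rival to drop out, at €134; Alder remains and wins at that price.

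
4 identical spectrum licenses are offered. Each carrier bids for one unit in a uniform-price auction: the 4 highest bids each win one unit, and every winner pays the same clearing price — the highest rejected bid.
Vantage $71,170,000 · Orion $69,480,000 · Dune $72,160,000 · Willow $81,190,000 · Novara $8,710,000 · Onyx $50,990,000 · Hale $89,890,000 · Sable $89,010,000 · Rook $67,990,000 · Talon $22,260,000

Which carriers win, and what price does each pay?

Bids ranked high→low: 89,890,000 (Hale), 89,010,000 (Sable), 81,190,000 (Willow), 72,160,000 (Dune), 71,170,000 (Vantage), 69,480,000 (Orion), …
Top 4: Hale, Sable, Willow, Dune.
First losing bid is Vantage's $71,170,000, which sets the uniform price.

Hale, Sable, Willow, Dune; each pays $71,170,000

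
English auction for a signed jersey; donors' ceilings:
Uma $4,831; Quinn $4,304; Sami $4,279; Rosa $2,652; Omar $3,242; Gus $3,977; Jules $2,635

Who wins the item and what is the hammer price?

Rule: the price rises until one bidder remains; the winner pays the price at which the last rival dropped out.
Sorting limits: 4,831 (Uma) > 4,304 (Quinn) > 4,279 (Sami) > 3,977 (Gus) > 3,242 (Omar) > 2,652 (Rosa) > …
Bidding ends when Quinn exits at $4,304; Uma takes it.

Uma wins at $4,304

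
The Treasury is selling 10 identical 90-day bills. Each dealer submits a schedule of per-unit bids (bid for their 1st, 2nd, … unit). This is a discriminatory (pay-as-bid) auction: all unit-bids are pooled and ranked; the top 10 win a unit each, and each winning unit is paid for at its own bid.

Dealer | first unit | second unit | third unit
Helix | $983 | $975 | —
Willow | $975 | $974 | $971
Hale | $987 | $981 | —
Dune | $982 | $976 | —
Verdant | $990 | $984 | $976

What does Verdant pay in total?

All unit-bids, highest first — top 10: 990 (Verdant-1), 987 (Hale-1), 984 (Verdant-2), 983 (Helix-1), 982 (Dune-1), 981 (Hale-2), 976 (Dune-2), 976 (Verdant-3), 975 (Helix-2), 975 (Willow-1)
Next rejected bid: $974 (not a price — pay-as-bid).
Verdant's winning unit-bids: 990 + 984 + 976 = $2,950.

Verdant pays $2,950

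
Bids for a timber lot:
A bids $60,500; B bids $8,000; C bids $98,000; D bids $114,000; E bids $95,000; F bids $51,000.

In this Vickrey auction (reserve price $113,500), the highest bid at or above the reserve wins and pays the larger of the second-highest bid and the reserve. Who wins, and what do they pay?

Bids ranked: 114,000 (D) > 98,000 (C) > 95,000 (E) > 60,500 (A) > 51,000 (F) > 8,000 (B)
D has the top bid at or above the reserve ($114,000).
max(second-highest $98,000, reserve $113,500) = $113,500.

D pays $113,500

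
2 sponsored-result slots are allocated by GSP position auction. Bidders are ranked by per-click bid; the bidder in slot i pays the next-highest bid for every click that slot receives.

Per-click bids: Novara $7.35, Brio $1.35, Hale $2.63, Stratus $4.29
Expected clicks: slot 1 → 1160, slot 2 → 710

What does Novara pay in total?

Novara pays $4976.40

Ranked by bid: $7.35 (Novara) > $4.29 (Stratus) > $2.63 (Hale) > …
Novara holds slot 1 → pays next bid $4.29 × 1160 clicks = $4976.40.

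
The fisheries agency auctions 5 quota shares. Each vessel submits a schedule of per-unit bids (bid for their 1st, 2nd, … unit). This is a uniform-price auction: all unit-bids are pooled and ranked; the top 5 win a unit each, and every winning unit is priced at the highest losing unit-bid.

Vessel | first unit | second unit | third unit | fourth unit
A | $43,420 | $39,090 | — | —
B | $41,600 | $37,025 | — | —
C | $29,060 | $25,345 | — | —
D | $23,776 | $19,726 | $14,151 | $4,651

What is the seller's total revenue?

Total revenue: $126,725

Pooled unit-bids ranked (top 5): 43,420 (A-1), 41,600 (B-1), 39,090 (A-2), 37,025 (B-2), 29,060 (C-1)
Highest rejected unit-bid = $25,345.
Allocation: A 2, B 2, C 1. Every unit priced at $25,345.
Revenue = 5 × 25,345 = $126,725.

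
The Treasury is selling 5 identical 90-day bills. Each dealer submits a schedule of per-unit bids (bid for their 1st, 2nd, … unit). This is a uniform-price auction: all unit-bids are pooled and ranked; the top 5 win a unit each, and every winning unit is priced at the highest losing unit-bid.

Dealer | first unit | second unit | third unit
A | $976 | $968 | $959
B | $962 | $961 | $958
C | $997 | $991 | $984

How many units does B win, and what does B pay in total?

B: 0 units, pays $0

All unit-bids, highest first — top 5: 997 (C-1), 991 (C-2), 984 (C-3), 976 (A-1), 968 (A-2)
Highest rejected unit-bid = $962.
B wins 0 unit(s) at $962 each.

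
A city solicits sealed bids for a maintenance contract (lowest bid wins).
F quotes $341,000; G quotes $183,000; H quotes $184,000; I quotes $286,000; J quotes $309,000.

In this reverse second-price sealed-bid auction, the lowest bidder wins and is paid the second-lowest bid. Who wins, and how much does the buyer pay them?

Bids in order: 183,000 (G) < 184,000 (H) < 286,000 (I) < 309,000 (J) < 341,000 (F)
G is lowest; is paid the second-lowest bid, $184,000.

G is paid $184,000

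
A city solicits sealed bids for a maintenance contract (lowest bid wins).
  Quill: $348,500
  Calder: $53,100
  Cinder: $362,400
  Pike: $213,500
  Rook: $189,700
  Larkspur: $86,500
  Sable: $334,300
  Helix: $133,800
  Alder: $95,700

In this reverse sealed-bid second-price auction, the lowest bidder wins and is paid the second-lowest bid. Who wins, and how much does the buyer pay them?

Calder is paid $86,500

Sorting bids: 53,100 (Calder) < 86,500 (Larkspur) < 95,700 (Alder) < 133,800 (Helix) < 189,700 (Rook) < 213,500 (Pike) < …
Calder wins with the lowest bid; price is set by the runner-up at $86,500.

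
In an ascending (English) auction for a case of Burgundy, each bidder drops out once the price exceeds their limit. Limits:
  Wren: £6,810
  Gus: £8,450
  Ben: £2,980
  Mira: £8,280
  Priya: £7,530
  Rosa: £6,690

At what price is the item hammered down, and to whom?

Limits in order: 8,450 (Gus) > 8,280 (Mira) > 7,530 (Priya) > 6,810 (Wren) > 6,690 (Rosa) > 2,980 (Ben)
Once the price passes £8,280, only Gus is left; the hammer falls at Mira's limit of £8,280.

Gus wins at £8,280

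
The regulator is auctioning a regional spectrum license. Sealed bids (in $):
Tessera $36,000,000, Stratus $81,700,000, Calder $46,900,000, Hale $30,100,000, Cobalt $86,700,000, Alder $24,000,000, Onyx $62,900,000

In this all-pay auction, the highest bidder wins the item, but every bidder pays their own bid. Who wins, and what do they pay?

Cobalt pays $86,700,000

Bids ranked: 86,700,000 (Cobalt) > 81,700,000 (Stratus) > 62,900,000 (Onyx) > 46,900,000 (Calder) > 36,000,000 (Tessera) > 30,100,000 (Hale) > …
Cobalt wins with the top bid; all bids are sunk regardless.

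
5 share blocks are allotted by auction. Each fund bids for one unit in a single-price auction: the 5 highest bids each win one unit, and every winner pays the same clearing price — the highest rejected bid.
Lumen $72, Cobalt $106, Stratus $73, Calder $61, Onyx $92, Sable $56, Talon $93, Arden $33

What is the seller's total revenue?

Bids ranked high→low: 106 (Cobalt), 93 (Talon), 92 (Onyx), 73 (Stratus), 72 (Lumen), 61 (Calder), 56 (Sable), …
The 5 highest are Cobalt, Talon, Onyx, Stratus, Lumen.
Highest unsuccessful bid: $61 → clearing price.
Total revenue = 5 × $61 = $305.

Total revenue: $305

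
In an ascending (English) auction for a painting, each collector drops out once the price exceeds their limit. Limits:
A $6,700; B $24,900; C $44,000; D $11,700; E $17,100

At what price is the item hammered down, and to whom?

C wins at $24,900

Limits ranked: 44,000 (C) > 24,900 (B) > 17,100 (E) > 11,700 (D) > 6,700 (A)
B is the last rival to drop out, at $24,900; C remains and wins at that price.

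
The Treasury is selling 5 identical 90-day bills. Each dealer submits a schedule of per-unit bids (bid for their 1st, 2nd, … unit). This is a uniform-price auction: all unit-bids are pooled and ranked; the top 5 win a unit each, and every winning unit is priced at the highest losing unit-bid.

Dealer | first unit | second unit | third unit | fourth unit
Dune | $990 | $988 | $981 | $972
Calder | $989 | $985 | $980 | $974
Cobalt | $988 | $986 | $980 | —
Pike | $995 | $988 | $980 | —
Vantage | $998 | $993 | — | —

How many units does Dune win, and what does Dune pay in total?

Dune: 1 unit, pays $988

Merging the schedules and taking the best 5: 998 (Vantage-1), 995 (Pike-1), 993 (Vantage-2), 990 (Dune-1), 989 (Calder-1)
The (k+1)-th unit-bid is $988.
Dune wins 1 unit(s) at $988 each.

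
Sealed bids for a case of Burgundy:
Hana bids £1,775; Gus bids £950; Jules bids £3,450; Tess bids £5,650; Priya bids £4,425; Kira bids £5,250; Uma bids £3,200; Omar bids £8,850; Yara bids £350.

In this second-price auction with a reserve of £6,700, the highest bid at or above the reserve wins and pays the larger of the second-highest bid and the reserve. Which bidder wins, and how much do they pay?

Omar pays £6,700

Sorting bids: 8,850 (Omar) > 5,650 (Tess) > 5,250 (Kira) > 4,425 (Priya) > 3,450 (Jules) > 3,200 (Uma) > …
Omar has the top bid at or above the reserve (£8,850).
max(second-highest £5,650, reserve £6,700) = £6,700.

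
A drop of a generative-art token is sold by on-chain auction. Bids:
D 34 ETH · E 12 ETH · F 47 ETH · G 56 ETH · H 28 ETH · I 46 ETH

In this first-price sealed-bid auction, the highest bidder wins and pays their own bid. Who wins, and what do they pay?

Bids in order: 56 (G) > 47 (F) > 46 (I) > 34 (D) > 28 (H) > 12 (E)
G is highest → pays own bid, 56 ETH.

G pays 56 ETH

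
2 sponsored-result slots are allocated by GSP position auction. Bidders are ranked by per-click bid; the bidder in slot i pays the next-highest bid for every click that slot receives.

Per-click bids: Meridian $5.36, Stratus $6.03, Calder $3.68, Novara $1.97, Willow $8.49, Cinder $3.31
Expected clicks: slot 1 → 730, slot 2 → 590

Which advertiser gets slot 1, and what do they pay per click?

Ranked by bid: $8.49 (Willow) > $6.03 (Stratus) > $5.36 (Meridian) > …
Slot 1 goes to the first-ranked bidder, Willow, who pays the next bid down: $6.03/click.

Willow; $6.03 per click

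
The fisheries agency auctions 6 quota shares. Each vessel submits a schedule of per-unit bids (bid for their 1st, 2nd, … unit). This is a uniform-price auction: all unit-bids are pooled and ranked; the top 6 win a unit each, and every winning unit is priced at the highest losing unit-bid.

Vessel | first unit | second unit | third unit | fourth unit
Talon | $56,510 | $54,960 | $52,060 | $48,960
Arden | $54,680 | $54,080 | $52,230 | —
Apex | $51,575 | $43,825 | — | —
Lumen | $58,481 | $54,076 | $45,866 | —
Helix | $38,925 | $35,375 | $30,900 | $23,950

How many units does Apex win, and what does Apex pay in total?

Merging the schedules and taking the best 6: 58,481 (Lumen-1), 56,510 (Talon-1), 54,960 (Talon-2), 54,680 (Arden-1), 54,080 (Arden-2), 54,076 (Lumen-2)
First bid not allocated: $52,230.
Apex wins 0 unit(s) at $52,230 each.

Apex: 0 units, pays $0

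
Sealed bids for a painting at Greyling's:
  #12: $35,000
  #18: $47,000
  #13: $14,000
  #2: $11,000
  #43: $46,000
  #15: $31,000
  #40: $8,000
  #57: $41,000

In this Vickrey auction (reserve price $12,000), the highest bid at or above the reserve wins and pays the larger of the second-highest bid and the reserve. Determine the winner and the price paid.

Vickrey auction (reserve price $12,000): the highest bid at or above the reserve wins and pays the larger of the second-highest bid and the reserve.
Bids in order: 47,000 (#18) > 46,000 (#43) > 41,000 (#57) > 35,000 (#12) > 31,000 (#15) > 14,000 (#13) > …
Highest eligible bid: #18 at $47,000.
Second-highest bid $46,000 exceeds the reserve $12,000 → payment $46,000.

#18 pays $46,000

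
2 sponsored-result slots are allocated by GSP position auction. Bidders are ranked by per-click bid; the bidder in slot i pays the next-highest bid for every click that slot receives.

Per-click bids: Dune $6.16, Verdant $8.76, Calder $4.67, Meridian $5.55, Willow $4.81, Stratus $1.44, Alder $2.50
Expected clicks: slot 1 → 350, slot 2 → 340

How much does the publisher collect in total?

Total revenue: $4043.00

Sorting advertisers: $8.76 (Verdant) > $6.16 (Dune) > $5.55 (Meridian) > …
Slot 1: Verdant pays $6.16 × 350 = $2156.00
Slot 2: Dune pays $5.55 × 340 = $1887.00
Total = $4043.00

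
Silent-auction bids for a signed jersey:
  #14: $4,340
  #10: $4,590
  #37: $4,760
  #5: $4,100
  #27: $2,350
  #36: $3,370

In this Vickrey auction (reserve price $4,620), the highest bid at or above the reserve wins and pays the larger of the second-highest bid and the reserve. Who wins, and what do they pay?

#37 pays $4,620

Vickrey auction (reserve price $4,620): the highest bid at or above the reserve wins and pays the larger of the second-highest bid and the reserve.
Bids in order: 4,760 (#37) > 4,590 (#10) > 4,340 (#14) > 4,100 (#5) > 3,370 (#36) > 2,350 (#27)
Highest eligible bid: #37 at $4,760.
max(second-highest $4,590, reserve $4,620) = $4,620.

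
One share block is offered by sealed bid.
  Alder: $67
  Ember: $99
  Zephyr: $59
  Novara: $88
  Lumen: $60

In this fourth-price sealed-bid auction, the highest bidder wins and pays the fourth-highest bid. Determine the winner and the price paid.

Ember pays $60

Rule: the highest bidder wins and pays the fourth-highest bid.
Bids ranked: 99 (Ember) > 88 (Novara) > 67 (Alder) > 60 (Lumen) > 59 (Zephyr)
Ember wins; payment is bid #4 in the ranking = $60.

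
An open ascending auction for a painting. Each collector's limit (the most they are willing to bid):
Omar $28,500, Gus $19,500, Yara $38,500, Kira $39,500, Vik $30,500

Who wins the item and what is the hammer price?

Limits ranked: 39,500 (Kira) > 38,500 (Yara) > 30,500 (Vik) > 28,500 (Omar) > 19,500 (Gus)
Bidding ends when Yara exits at $38,500; Kira takes it.

Kira wins at $38,500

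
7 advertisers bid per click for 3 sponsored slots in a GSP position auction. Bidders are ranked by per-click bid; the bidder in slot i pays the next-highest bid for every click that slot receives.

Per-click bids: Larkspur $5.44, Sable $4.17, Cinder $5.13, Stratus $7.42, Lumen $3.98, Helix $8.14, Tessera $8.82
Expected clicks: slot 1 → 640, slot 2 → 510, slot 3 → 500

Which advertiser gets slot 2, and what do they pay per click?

Ranked by bid: $8.82 (Tessera) > $8.14 (Helix) > $7.42 (Stratus) > $5.44 (Larkspur) > …
Slot 2 goes to the second-ranked bidder, Helix, who pays the next bid down: $7.42/click.

Helix; $7.42 per click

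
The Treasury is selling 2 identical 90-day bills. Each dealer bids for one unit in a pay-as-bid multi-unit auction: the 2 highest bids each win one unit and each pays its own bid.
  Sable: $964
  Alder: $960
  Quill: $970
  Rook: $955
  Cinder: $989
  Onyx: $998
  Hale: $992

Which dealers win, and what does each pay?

Onyx $998, Hale $992

Ordering the bids: 998 (Onyx), 992 (Hale), 989 (Cinder), 970 (Quill), …
Winners (2 units): Onyx, Hale.
Each winner pays its own bid: Onyx $998, Hale $992.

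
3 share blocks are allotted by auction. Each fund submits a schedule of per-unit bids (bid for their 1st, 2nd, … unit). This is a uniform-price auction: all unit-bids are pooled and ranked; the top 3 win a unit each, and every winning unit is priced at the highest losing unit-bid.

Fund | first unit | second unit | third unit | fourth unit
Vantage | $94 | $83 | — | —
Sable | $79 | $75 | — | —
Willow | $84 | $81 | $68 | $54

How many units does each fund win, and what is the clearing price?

Merging the schedules and taking the best 3: 94 (Vantage-1), 84 (Willow-1), 83 (Vantage-2)
The (k+1)-th unit-bid is $81.
Allocation: Vantage 2, Willow 1.

Vantage 2, Willow 1; clearing price $81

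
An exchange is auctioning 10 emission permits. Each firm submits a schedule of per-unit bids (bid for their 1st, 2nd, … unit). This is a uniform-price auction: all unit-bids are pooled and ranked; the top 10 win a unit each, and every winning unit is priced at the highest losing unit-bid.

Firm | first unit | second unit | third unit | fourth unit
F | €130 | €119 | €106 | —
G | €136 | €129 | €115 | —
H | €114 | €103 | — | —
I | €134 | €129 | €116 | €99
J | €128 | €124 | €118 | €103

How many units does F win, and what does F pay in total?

Merging the schedules and taking the best 10: 136 (G-1), 134 (I-1), 130 (F-1), 129 (G-2), 129 (I-2), 128 (J-1), 124 (J-2), 119 (F-2), 118 (J-3), 116 (I-3)
The (k+1)-th unit-bid is €115.
F wins 2 unit(s) at €115 each.

F: 2 units, pays €230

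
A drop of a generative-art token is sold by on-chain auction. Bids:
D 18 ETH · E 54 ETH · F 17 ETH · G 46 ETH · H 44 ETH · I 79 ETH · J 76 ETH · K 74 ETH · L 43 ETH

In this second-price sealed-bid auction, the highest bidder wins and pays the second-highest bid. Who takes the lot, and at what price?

I pays 76 ETH

Rule: the highest bidder wins and pays the second-highest bid.
Bids ranked: 79 (I) > 76 (J) > 74 (K) > 54 (E) > 46 (G) > 44 (H) > …
I wins with the highest bid; price is set by the runner-up at 76 ETH.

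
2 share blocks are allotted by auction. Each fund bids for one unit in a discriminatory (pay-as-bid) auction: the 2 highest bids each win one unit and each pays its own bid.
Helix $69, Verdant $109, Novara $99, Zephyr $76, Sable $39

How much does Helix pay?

Helix pays $0

Sorting: 109 (Verdant), 99 (Novara), 76 (Zephyr), 69 (Helix), …
The 2 highest are Verdant, Novara.
Helix does not win → $0.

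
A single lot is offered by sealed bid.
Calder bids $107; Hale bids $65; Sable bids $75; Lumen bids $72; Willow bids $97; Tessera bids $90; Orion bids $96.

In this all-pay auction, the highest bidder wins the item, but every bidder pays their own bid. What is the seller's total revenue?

Sorting bids: 107 (Calder) > 97 (Willow) > 96 (Orion) > 90 (Tessera) > 75 (Sable) > 72 (Lumen) > …
Every bidder forfeits their bid regardless of winning.
Revenue = 107 + 65 + 75 + 72 + 97 + 90 + 96 = $602.

Total revenue: $602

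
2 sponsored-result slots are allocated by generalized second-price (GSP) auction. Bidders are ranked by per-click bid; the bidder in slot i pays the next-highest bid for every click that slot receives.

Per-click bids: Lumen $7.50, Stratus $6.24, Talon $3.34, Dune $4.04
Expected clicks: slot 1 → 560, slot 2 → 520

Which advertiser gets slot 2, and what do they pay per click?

Stratus; $4.04 per click

Ranked by bid: $7.50 (Lumen) > $6.24 (Stratus) > $4.04 (Dune) > …
Slot 2 goes to the second-ranked bidder, Stratus, who pays the next bid down: $4.04/click.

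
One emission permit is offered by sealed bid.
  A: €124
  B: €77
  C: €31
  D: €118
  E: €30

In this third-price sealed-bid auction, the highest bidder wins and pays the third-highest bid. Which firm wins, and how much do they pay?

Bids in order: 124 (A) > 118 (D) > 77 (B) > 31 (C) > 30 (E)
A wins; payment is bid #3 in the ranking = €77.

A pays €77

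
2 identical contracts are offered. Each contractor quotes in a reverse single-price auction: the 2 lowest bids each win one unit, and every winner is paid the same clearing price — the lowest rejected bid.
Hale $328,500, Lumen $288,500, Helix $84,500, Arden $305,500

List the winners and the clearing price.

Helix, Lumen; each is paid $305,500

Bids ranked low→high: 84,500 (Helix), 288,500 (Lumen), 305,500 (Arden), 328,500 (Hale)
Lowest 2: Helix, Lumen.
Clearing price = lowest rejected bid = $305,500.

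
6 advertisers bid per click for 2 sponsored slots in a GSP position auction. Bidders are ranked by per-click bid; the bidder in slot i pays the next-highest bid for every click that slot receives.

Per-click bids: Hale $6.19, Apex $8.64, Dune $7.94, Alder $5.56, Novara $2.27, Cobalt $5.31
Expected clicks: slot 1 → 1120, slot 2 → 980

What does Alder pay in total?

Ranked by bid: $8.64 (Apex) > $7.94 (Dune) > $6.19 (Hale) > …
Alder ranks below slot 2 → no slot, pays nothing.

Alder pays $0.00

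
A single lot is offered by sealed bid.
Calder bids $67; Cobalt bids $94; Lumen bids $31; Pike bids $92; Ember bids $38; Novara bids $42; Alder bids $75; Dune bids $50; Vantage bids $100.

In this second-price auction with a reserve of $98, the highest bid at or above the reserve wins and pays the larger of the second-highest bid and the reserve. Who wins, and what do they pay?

Second-price auction with a reserve of $98: the highest bid at or above the reserve wins and pays the larger of the second-highest bid and the reserve.
Bids in order: 100 (Vantage) > 94 (Cobalt) > 92 (Pike) > 75 (Alder) > 67 (Calder) > 50 (Dune) > …
Highest eligible bid: Vantage at $100.
Second-highest bid $94 is below the reserve $98, so the reserve binds → payment $98.

Vantage pays $98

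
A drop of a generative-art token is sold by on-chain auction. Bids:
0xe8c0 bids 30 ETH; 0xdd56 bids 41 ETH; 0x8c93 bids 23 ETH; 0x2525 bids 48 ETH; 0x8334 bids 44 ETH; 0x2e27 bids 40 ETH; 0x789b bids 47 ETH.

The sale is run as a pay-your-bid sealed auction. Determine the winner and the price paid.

Bids in order: 48 (0x2525) > 47 (0x789b) > 44 (0x8334) > 41 (0xdd56) > 40 (0x2e27) > 30 (0xe8c0) > …
0x2525 has the highest bid and pays exactly that: 48 ETH.

0x2525 pays 48 ETH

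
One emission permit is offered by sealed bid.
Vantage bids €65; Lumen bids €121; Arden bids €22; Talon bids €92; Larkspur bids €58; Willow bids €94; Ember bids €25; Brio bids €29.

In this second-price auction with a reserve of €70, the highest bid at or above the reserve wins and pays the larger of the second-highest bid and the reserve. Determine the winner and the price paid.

Sorting bids: 121 (Lumen) > 94 (Willow) > 92 (Talon) > 65 (Vantage) > 58 (Larkspur) > 29 (Brio) > …
Lumen has the top bid at or above the reserve (€121).
max(second-highest €94, reserve €70) = €94; the reserve does not bind.

Lumen pays €94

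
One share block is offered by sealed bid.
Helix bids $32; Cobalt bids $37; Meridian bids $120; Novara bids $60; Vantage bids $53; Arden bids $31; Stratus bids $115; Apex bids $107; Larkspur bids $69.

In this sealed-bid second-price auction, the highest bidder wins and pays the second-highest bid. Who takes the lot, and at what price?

Bids in order: 120 (Meridian) > 115 (Stratus) > 107 (Apex) > 69 (Larkspur) > 60 (Novara) > 53 (Vantage) > …
Second-price: Meridian pays Stratus's bid of $115.

Meridian pays $115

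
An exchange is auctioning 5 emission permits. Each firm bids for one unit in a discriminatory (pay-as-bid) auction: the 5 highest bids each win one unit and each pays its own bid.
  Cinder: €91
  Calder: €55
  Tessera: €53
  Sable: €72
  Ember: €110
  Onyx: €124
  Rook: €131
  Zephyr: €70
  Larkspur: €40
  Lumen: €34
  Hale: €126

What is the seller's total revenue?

Total revenue: €582

Bids ranked high→low: 131 (Rook), 126 (Hale), 124 (Onyx), 110 (Ember), 91 (Cinder), 72 (Sable), 70 (Zephyr), …
Winners (5 units): Rook, Hale, Onyx, Ember, Cinder.
Total revenue = 131 + 126 + 124 + 110 + 91 = €582.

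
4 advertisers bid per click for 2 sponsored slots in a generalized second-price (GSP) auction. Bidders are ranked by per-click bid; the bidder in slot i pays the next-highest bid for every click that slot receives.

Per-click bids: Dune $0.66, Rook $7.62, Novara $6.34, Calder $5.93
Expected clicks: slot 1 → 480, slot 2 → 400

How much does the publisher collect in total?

Total revenue: $5415.20

Per-click bids in order: $7.62 (Rook) > $6.34 (Novara) > $5.93 (Calder) > …
Slot 1: Rook pays $6.34 × 480 = $3043.20
Slot 2: Novara pays $5.93 × 400 = $2372.00
Total = $5415.20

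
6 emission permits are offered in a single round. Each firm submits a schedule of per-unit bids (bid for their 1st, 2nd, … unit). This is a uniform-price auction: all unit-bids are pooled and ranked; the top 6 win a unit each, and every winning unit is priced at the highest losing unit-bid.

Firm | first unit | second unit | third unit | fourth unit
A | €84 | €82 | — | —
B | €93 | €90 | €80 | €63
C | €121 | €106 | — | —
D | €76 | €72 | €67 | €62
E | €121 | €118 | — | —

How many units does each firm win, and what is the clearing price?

Merging the schedules and taking the best 6: 121 (C-1), 121 (E-1), 118 (E-2), 106 (C-2), 93 (B-1), 90 (B-2)
The (k+1)-th unit-bid is €84.
Allocation: B 2, C 2, E 2.

B 2, C 2, E 2; clearing price €84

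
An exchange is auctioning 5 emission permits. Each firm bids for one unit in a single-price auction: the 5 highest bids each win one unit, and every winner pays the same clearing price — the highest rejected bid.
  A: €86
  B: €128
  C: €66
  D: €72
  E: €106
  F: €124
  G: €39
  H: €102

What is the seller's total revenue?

Sorting: 128 (B), 124 (F), 106 (E), 102 (H), 86 (A), 72 (D), 66 (C), …
Top 5: B, F, E, H, A.
Clearing price = highest rejected bid = €72.
Total revenue = 5 × €72 = €360.

Total revenue: €360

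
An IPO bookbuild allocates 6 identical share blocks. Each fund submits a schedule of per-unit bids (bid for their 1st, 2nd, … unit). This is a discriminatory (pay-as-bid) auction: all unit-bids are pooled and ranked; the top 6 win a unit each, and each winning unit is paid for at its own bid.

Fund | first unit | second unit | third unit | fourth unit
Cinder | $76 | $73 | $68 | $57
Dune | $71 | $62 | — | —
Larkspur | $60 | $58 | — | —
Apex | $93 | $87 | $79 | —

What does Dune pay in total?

All unit-bids, highest first — top 6: 93 (Apex-1), 87 (Apex-2), 79 (Apex-3), 76 (Cinder-1), 73 (Cinder-2), 71 (Dune-1)
Next rejected bid: $68 (not a price — pay-as-bid).
Dune's winning unit-bids: 71 = $71.

Dune pays $71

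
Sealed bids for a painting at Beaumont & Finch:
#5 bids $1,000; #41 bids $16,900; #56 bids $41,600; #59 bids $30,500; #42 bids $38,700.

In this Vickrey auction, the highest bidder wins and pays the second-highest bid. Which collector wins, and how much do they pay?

Vickrey auction: the highest bidder wins and pays the second-highest bid.
Sorting bids: 41,600 (#56) > 38,700 (#42) > 30,500 (#59) > 16,900 (#41) > 1,000 (#5)
#56 is highest; pays the second-highest bid, $38,700.

#56 pays $38,700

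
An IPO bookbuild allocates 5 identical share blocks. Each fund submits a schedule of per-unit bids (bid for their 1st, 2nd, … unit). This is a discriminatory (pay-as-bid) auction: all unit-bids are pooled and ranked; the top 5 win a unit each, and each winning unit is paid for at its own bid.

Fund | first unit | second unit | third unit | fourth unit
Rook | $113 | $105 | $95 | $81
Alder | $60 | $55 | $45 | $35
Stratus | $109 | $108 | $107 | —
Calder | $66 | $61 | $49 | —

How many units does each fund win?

All unit-bids, highest first — top 5: 113 (Rook-1), 109 (Stratus-1), 108 (Stratus-2), 107 (Stratus-3), 105 (Rook-2)
Next rejected bid: $95 (not a price — pay-as-bid).
Allocation: Rook 2, Stratus 3.

Rook 2, Stratus 3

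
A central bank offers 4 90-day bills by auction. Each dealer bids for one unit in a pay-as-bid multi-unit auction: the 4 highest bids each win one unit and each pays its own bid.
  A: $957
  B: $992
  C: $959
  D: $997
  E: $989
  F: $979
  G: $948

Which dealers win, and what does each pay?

D $997, B $992, E $989, F $979

Sorting: 997 (D), 992 (B), 989 (E), 979 (F), 959 (C), 957 (A), …
Winners (4 units): D, B, E, F.
Each winner pays its own bid: D $997, B $992, E $989, F $979.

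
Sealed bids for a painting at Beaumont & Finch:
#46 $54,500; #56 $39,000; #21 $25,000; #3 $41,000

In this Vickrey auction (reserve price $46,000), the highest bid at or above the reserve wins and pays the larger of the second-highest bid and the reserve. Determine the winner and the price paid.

#46 pays $46,000

Sorting bids: 54,500 (#46) > 41,000 (#3) > 39,000 (#56) > 25,000 (#21)
#46 has the top bid at or above the reserve ($54,500).
Second-highest bid $41,000 is below the reserve $46,000, so the reserve binds → payment $46,000.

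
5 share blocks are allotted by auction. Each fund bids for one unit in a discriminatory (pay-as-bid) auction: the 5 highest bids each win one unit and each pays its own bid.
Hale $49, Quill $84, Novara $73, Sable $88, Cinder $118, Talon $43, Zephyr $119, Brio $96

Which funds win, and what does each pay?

Zephyr $119, Cinder $118, Brio $96, Sable $88, Quill $84

Ordering the bids: 119 (Zephyr), 118 (Cinder), 96 (Brio), 88 (Sable), 84 (Quill), 73 (Novara), 49 (Hale), …
The 5 highest are Zephyr, Cinder, Brio, Sable, Quill.
Each winner pays its own bid: Zephyr $119, Cinder $118, Brio $96, Sable $88, Quill $84.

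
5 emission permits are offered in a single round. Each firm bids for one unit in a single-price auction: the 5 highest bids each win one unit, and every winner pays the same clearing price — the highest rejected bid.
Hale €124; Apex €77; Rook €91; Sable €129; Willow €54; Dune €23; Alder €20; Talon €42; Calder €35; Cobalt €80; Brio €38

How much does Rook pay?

Sorting: 129 (Sable), 124 (Hale), 91 (Rook), 80 (Cobalt), 77 (Apex), 54 (Willow), 42 (Talon), …
The 5 highest are Sable, Hale, Rook, Cobalt, Apex.
Highest unsuccessful bid: €54 → clearing price.
Rook wins → pays €54.

Rook pays €54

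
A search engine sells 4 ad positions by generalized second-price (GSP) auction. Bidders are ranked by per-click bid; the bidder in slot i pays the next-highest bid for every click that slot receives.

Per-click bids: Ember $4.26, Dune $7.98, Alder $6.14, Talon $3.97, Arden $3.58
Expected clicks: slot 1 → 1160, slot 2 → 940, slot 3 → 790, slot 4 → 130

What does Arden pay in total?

Arden pays $0.00

Ranked by bid: $7.98 (Dune) > $6.14 (Alder) > $4.26 (Ember) > $3.97 (Talon) > $3.58 (Arden)
Arden ranks below slot 4 → no slot, pays nothing.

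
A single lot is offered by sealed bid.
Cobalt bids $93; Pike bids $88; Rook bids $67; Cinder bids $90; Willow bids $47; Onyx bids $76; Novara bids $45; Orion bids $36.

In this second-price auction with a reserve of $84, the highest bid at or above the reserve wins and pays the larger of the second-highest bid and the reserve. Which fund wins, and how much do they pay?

Cobalt pays $90

Sorting bids: 93 (Cobalt) > 90 (Cinder) > 88 (Pike) > 76 (Onyx) > 67 (Rook) > 47 (Willow) > …
Cobalt has the top bid at or above the reserve ($93).
max(second-highest $90, reserve $84) = $90; the reserve does not bind.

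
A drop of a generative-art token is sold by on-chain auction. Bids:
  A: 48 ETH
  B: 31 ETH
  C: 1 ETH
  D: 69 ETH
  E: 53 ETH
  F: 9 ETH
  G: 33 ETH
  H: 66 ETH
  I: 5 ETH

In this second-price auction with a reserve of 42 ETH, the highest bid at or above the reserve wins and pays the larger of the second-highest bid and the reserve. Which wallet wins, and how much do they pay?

D pays 66 ETH

Bids in order: 69 (D) > 66 (H) > 53 (E) > 48 (A) > 33 (G) > 31 (B) > …
D has the top bid at or above the reserve (69 ETH).
Second-highest bid 66 ETH exceeds the reserve 42 ETH → payment 66 ETH.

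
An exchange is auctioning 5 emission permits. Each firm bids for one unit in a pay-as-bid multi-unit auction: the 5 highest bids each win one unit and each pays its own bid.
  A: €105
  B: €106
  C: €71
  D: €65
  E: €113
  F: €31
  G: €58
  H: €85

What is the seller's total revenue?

Total revenue: €480

Sorting: 113 (E), 106 (B), 105 (A), 85 (H), 71 (C), 65 (D), 58 (G), …
Winners (5 units): E, B, A, H, C.
Total revenue = 113 + 106 + 105 + 85 + 71 = €480.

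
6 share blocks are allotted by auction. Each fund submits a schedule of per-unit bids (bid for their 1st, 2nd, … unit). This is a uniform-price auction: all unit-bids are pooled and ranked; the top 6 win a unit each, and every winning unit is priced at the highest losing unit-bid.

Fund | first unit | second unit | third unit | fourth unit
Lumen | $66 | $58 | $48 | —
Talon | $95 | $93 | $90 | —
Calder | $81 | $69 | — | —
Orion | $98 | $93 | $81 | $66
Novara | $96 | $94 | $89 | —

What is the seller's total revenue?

Total revenue: $540

Merging the schedules and taking the best 6: 98 (Orion-1), 96 (Novara-1), 95 (Talon-1), 94 (Novara-2), 93 (Talon-2), 93 (Orion-2)
Highest rejected unit-bid = $90.
Allocation: Novara 2, Orion 2, Talon 2. Every unit priced at $90.
Revenue = 6 × 90 = $540.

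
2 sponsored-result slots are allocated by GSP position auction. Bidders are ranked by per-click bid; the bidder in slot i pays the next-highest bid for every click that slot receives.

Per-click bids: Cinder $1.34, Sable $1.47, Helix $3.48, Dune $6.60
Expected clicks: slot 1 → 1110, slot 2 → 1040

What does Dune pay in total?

Ranked by bid: $6.60 (Dune) > $3.48 (Helix) > $1.47 (Sable) > …
Dune holds slot 1 → pays next bid $3.48 × 1110 clicks = $3862.80.

Dune pays $3862.80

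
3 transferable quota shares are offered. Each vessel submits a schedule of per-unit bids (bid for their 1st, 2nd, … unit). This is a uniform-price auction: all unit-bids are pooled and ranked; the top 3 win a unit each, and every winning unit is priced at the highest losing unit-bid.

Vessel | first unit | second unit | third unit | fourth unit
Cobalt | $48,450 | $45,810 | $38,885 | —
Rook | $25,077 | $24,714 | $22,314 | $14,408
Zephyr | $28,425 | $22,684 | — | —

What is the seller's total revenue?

Total revenue: $85,275

All unit-bids, highest first — top 3: 48,450 (Cobalt-1), 45,810 (Cobalt-2), 38,885 (Cobalt-3)
The (k+1)-th unit-bid is $28,425.
Allocation: Cobalt 3. Every unit priced at $28,425.
Revenue = 3 × 28,425 = $85,275.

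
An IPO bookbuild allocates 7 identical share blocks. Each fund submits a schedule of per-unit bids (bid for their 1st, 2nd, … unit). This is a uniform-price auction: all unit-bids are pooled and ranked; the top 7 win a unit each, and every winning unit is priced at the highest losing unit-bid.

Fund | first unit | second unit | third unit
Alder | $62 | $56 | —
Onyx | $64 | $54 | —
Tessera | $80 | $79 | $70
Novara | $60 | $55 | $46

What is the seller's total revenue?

Total revenue: $385

Pooled unit-bids ranked (top 7): 80 (Tessera-1), 79 (Tessera-2), 70 (Tessera-3), 64 (Onyx-1), 62 (Alder-1), 60 (Novara-1), 56 (Alder-2)
The (k+1)-th unit-bid is $55.
Allocation: Alder 2, Novara 1, Onyx 1, Tessera 3. Every unit priced at $55.
Revenue = 7 × 55 = $385.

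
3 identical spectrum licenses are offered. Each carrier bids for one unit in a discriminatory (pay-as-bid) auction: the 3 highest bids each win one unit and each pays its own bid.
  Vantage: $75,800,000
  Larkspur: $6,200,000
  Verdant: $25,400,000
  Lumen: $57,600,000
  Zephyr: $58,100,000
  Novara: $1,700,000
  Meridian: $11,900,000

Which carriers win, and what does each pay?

Ordering the bids: 75,800,000 (Vantage), 58,100,000 (Zephyr), 57,600,000 (Lumen), 25,400,000 (Verdant), 11,900,000 (Meridian), …
Top 3: Vantage, Zephyr, Lumen.
Each winner pays its own bid: Vantage $75,800,000, Zephyr $58,100,000, Lumen $57,600,000.

Vantage $75,800,000, Zephyr $58,100,000, Lumen $57,600,000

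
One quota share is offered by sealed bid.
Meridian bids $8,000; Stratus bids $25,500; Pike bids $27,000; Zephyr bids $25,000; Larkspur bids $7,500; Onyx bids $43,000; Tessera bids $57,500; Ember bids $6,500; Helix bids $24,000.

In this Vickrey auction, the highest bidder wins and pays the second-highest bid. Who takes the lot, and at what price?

Vickrey auction: the highest bidder wins and pays the second-highest bid.
Bids ranked: 57,500 (Tessera) > 43,000 (Onyx) > 27,000 (Pike) > 25,500 (Stratus) > 25,000 (Zephyr) > 24,000 (Helix) > …
Second-price: Tessera pays Onyx's bid of $43,000.

Tessera pays $43,000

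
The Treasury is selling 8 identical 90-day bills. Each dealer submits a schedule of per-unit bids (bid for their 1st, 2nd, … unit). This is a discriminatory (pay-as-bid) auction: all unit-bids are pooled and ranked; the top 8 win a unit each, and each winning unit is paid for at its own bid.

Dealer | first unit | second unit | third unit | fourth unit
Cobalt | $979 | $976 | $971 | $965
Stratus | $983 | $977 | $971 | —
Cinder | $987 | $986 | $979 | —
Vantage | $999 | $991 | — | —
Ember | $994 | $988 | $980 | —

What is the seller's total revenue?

Total revenue: $7,908

All unit-bids, highest first — top 8: 999 (Vantage-1), 994 (Ember-1), 991 (Vantage-2), 988 (Ember-2), 987 (Cinder-1), 986 (Cinder-2), 983 (Stratus-1), 980 (Ember-3)
Next rejected bid: $979 (not a price — pay-as-bid).
Each winning unit pays its own bid.
Revenue = 999 + 994 + 991 + 988 + 987 + 986 + 983 + 980 = $7,908.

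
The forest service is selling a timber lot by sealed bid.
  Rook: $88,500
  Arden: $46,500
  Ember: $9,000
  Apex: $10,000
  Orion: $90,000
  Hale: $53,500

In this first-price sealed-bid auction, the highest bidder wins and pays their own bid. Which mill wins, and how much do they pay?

Orion pays $90,000

First-price sealed-bid auction: the highest bidder wins and pays their own bid.
Sorting bids: 90,000 (Orion) > 88,500 (Rook) > 53,500 (Hale) > 46,500 (Arden) > 10,000 (Apex) > 9,000 (Ember)
Orion has the highest bid and pays exactly that: $90,000.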